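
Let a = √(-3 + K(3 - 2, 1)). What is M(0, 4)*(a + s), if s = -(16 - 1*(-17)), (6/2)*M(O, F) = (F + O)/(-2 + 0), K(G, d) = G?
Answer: 22 - 2*I*√2/3 ≈ 22.0 - 0.94281*I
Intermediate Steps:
a = I*√2 (a = √(-3 + (3 - 2)) = √(-3 + 1) = √(-2) = I*√2 ≈ 1.4142*I)
M(O, F) = -F/6 - O/6 (M(O, F) = ((F + O)/(-2 + 0))/3 = ((F + O)/(-2))/3 = ((F + O)*(-½))/3 = (-F/2 - O/2)/3 = -F/6 - O/6)
s = -33 (s = -(16 + 17) = -1*33 = -33)
M(0, 4)*(a + s) = (-⅙*4 - ⅙*0)*(I*√2 - 33) = (-⅔ + 0)*(-33 + I*√2) = -2*(-33 + I*√2)/3 = 22 - 2*I*√2/3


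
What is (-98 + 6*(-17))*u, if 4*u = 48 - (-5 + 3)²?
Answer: -2200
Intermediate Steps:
u = 11 (u = (48 - (-5 + 3)²)/4 = (48 - 1*(-2)²)/4 = (48 - 1*4)/4 = (48 - 4)/4 = (¼)*44 = 11)
(-98 + 6*(-17))*u = (-98 + 6*(-17))*11 = (-98 - 102)*11 = -200*11 = -2200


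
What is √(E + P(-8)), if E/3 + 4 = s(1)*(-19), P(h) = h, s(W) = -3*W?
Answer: √151 ≈ 12.288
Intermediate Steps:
E = 159 (E = -12 + 3*(-3*1*(-19)) = -12 + 3*(-3*(-19)) = -12 + 3*57 = -12 + 171 = 159)
√(E + P(-8)) = √(159 - 8) = √151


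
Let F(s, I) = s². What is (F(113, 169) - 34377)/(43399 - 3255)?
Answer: -2701/5018 ≈ -0.53826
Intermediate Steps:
(F(113, 169) - 34377)/(43399 - 3255) = (113² - 34377)/(43399 - 3255) = (12769 - 34377)/40144 = -21608*1/40144 = -2701/5018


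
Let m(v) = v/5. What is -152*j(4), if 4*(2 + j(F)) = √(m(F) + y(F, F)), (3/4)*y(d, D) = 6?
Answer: 304 - 76*√55/5 ≈ 191.27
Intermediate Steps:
y(d, D) = 8 (y(d, D) = (4/3)*6 = 8)
m(v) = v/5 (m(v) = v*(⅕) = v/5)
j(F) = -2 + √(8 + F/5)/4 (j(F) = -2 + √(F/5 + 8)/4 = -2 + √(8 + F/5)/4)
-152*j(4) = -152*(-2 + √(200 + 5*4)/20) = -152*(-2 + √(200 + 20)/20) = -152*(-2 + √220/20) = -152*(-2 + (2*√55)/20) = -152*(-2 + √55/10) = 304 - 76*√55/5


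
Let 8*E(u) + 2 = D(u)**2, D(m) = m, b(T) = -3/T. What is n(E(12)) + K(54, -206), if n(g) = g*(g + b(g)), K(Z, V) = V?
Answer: 1697/16 ≈ 106.06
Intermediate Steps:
E(u) = -1/4 + u**2/8
n(g) = g*(g - 3/g)
n(E(12)) + K(54, -206) = (-3 + (-1/4 + (1/8)*12**2)**2) - 206 = (-3 + (-1/4 + (1/8)*144)**2) - 206 = (-3 + (-1/4 + 18)**2) - 206 = (-3 + (71/4)**2) - 206 = (-3 + 5041/16) - 206 = 4993/16 - 206 = 1697/16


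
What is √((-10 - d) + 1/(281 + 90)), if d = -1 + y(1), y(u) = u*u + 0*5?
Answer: I*√1376039/371 ≈ 3.1618*I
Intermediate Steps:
y(u) = u² (y(u) = u² + 0 = u²)
d = 0 (d = -1 + 1² = -1 + 1 = 0)
√((-10 - d) + 1/(281 + 90)) = √((-10 - 1*0) + 1/(281 + 90)) = √((-10 + 0) + 1/371) = √(-10 + 1/371) = √(-3709/371) = I*√1376039/371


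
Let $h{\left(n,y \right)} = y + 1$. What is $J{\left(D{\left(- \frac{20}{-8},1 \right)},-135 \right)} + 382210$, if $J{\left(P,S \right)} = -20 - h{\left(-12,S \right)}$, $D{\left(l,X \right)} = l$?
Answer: $382324$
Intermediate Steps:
$h{\left(n,y \right)} = 1 + y$
$J{\left(P,S \right)} = -21 - S$ ($J{\left(P,S \right)} = -20 - \left(1 + S\right) = -21 - S$)
$J{\left(D{\left(- \frac{20}{-8},1 \right)},-135 \right)} + 382210 = \left(-21 - -135\right) + 382210 = \left(-21 + 135\right) + 382210 = 114 + 382210 = 382324$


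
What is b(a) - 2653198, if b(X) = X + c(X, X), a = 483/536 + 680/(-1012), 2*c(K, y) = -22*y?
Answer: -179897592587/67804 ≈ -2.6532e+6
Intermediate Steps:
c(K, y) = -11*y (c(K, y) = (-22*y)/2 = -11*y)
a = 31079/135608 (a = 483*(1/536) + 680*(-1/1012) = 483/536 - 170/253 = 31079/135608 ≈ 0.22918)
b(X) = -10*X (b(X) = X - 11*X = -10*X)
b(a) - 2653198 = -10*31079/135608 - 2653198 = -155395/67804 - 2653198 = -179897592587/67804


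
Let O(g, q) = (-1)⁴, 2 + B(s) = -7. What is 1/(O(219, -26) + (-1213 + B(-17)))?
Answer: -1/1221 ≈ -0.00081900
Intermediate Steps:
B(s) = -9 (B(s) = -2 - 7 = -9)
O(g, q) = 1
1/(O(219, -26) + (-1213 + B(-17))) = 1/(1 + (-1213 - 9)) = 1/(1 - 1222) = 1/(-1221) = -1/1221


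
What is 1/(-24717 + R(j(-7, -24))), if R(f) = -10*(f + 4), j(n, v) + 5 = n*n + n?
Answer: -1/25127 ≈ -3.9798e-5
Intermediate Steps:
j(n, v) = -5 + n + n**2 (j(n, v) = -5 + (n*n + n) = -5 + (n**2 + n) = -5 + (n + n**2) = -5 + n + n**2)
R(f) = -40 - 10*f (R(f) = -10*(4 + f) = -40 - 10*f)
1/(-24717 + R(j(-7, -24))) = 1/(-24717 + (-40 - 10*(-5 - 7 + (-7)**2))) = 1/(-24717 + (-40 - 10*(-5 - 7 + 49))) = 1/(-24717 + (-40 - 10*37)) = 1/(-24717 + (-40 - 370)) = 1/(-24717 - 410) = 1/(-25127) = -1/25127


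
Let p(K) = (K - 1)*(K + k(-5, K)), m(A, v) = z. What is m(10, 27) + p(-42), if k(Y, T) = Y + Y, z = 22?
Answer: 2258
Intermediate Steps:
k(Y, T) = 2*Y
m(A, v) = 22
p(K) = (-1 + K)*(-10 + K) (p(K) = (K - 1)*(K + 2*(-5)) = (-1 + K)*(K - 10) = (-1 + K)*(-10 + K))
m(10, 27) + p(-42) = 22 + (10 + (-42)**2 - 11*(-42)) = 22 + (10 + 1764 + 462) = 22 + 2236 = 2258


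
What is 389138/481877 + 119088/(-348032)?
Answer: 4877919265/10481788504 ≈ 0.46537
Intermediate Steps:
389138/481877 + 119088/(-348032) = 389138*(1/481877) + 119088*(-1/348032) = 389138/481877 - 7443/21752 = 4877919265/10481788504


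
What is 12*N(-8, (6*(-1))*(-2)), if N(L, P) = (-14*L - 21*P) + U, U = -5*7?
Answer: -2100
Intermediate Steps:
U = -35
N(L, P) = -35 - 21*P - 14*L (N(L, P) = (-14*L - 21*P) - 35 = (-21*P - 14*L) - 35 = -35 - 21*P - 14*L)
12*N(-8, (6*(-1))*(-2)) = 12*(-35 - 21*6*(-1)*(-2) - 14*(-8)) = 12*(-35 - (-126)*(-2) + 112) = 12*(-35 - 21*12 + 112) = 12*(-35 - 252 + 112) = 12*(-175) = -2100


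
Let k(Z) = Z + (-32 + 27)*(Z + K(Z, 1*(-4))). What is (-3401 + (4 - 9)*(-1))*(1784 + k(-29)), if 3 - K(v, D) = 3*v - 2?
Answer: -4890240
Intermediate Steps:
K(v, D) = 5 - 3*v (K(v, D) = 3 - (3*v - 2) = 3 - (-2 + 3*v) = 3 + (2 - 3*v) = 5 - 3*v)
k(Z) = -25 + 11*Z (k(Z) = Z + (-32 + 27)*(Z + (5 - 3*Z)) = Z - 5*(5 - 2*Z) = Z + (-25 + 10*Z) = -25 + 11*Z)
(-3401 + (4 - 9)*(-1))*(1784 + k(-29)) = (-3401 + (4 - 9)*(-1))*(1784 + (-25 + 11*(-29))) = (-3401 - 5*(-1))*(1784 + (-25 - 319)) = (-3401 + 5)*(1784 - 344) = -3396*1440 = -4890240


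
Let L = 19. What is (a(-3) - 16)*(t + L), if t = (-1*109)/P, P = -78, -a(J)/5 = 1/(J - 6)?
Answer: -221149/702 ≈ -315.03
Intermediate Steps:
a(J) = -5/(-6 + J) (a(J) = -5/(J - 6) = -5/(-6 + J))
t = 109/78 (t = -1*109/(-78) = -109*(-1/78) = 109/78 ≈ 1.3974)
(a(-3) - 16)*(t + L) = (-5/(-6 - 3) - 16)*(109/78 + 19) = (-5/(-9) - 16)*(1591/78) = (-5*(-1/9) - 16)*(1591/78) = (5/9 - 16)*(1591/78) = -139/9*1591/78 = -221149/702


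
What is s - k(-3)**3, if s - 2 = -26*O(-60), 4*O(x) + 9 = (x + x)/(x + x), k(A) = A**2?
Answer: -675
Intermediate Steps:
O(x) = -2 (O(x) = -9/4 + ((x + x)/(x + x))/4 = -9/4 + ((2*x)/((2*x)))/4 = -9/4 + ((2*x)*(1/(2*x)))/4 = -9/4 + (1/4)*1 = -9/4 + 1/4 = -2)
s = 54 (s = 2 - 26*(-2) = 2 + 52 = 54)
s - k(-3)**3 = 54 - ((-3)**2)**3 = 54 - 1*9**3 = 54 - 1*729 = 54 - 729 = -675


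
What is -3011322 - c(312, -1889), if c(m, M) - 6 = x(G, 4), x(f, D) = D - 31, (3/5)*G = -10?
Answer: -3011301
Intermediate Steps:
G = -50/3 (G = (5/3)*(-10) = -50/3 ≈ -16.667)
x(f, D) = -31 + D
c(m, M) = -21 (c(m, M) = 6 + (-31 + 4) = 6 - 27 = -21)
-3011322 - c(312, -1889) = -3011322 - 1*(-21) = -3011322 + 21 = -3011301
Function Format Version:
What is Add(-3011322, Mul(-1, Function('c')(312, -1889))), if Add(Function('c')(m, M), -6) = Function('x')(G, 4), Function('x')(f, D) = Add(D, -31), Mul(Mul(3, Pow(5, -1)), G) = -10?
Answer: -3011301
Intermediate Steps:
G = Rational(-50, 3) (G = Mul(Rational(5, 3), -10) = Rational(-50, 3) ≈ -16.667)
Function('x')(f, D) = Add(-31, D)
Function('c')(m, M) = -21 (Function('c')(m, M) = Add(6, Add(-31, 4)) = Add(6, -27) = -21)
Add(-3011322, Mul(-1, Function('c')(312, -1889))) = Add(-3011322, Mul(-1, -21)) = Add(-3011322, 21) = -3011301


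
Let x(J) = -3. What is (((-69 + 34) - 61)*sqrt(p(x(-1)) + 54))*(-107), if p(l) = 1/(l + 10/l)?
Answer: 10272*sqrt(19437)/19 ≈ 75373.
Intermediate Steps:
(((-69 + 34) - 61)*sqrt(p(x(-1)) + 54))*(-107) = (((-69 + 34) - 61)*sqrt(-3/(10 + (-3)**2) + 54))*(-107) = ((-35 - 61)*sqrt(-3/(10 + 9) + 54))*(-107) = -96*sqrt(-3/19 + 54)*(-107) = -96*sqrt(19437)/19*(-107) = 10272*sqrt(19437)/19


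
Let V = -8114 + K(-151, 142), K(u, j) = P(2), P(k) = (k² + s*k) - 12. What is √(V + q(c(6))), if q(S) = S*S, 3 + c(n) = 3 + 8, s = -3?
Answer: 24*I*√14 ≈ 89.8*I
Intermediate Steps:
P(k) = -12 + k² - 3*k (P(k) = (k² - 3*k) - 12 = -12 + k² - 3*k)
c(n) = 8 (c(n) = -3 + (3 + 8) = -3 + 11 = 8)
q(S) = S²
K(u, j) = -14 (K(u, j) = -12 + 2² - 3*2 = -12 + 4 - 6 = -14)
V = -8128 (V = -8114 - 14 = -8128)
√(V + q(c(6))) = √(-8128 + 8²) = √(-8128 + 64) = √(-8064) = 24*I*√14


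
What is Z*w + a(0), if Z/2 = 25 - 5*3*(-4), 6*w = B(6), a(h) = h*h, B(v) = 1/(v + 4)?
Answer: 17/6 ≈ 2.8333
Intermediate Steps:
B(v) = 1/(4 + v)
a(h) = h²
w = 1/60 (w = 1/(6*(4 + 6)) = (⅙)/10 = (⅙)*(⅒) = 1/60 ≈ 0.016667)
Z = 170 (Z = 2*(25 - 5*3*(-4)) = 2*(25 - 15*(-4)) = 2*(25 - 1*(-60)) = 2*(25 + 60) = 2*85 = 170)
Z*w + a(0) = 170*(1/60) + 0² = 17/6 + 0 = 17/6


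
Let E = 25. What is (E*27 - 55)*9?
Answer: 5580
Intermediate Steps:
(E*27 - 55)*9 = (25*27 - 55)*9 = (675 - 55)*9 = 620*9 = 5580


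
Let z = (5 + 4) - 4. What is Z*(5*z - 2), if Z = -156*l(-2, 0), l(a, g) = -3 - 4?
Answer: 25116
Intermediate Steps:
l(a, g) = -7
z = 5 (z = 9 - 4 = 5)
Z = 1092 (Z = -156*(-7) = 1092)
Z*(5*z - 2) = 1092*(5*5 - 2) = 1092*(25 - 2) = 1092*23 = 25116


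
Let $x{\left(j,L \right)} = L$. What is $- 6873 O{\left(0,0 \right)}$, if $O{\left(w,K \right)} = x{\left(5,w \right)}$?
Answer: $0$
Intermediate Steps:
$O{\left(w,K \right)} = w$
$- 6873 O{\left(0,0 \right)} = \left(-6873\right) 0 = 0$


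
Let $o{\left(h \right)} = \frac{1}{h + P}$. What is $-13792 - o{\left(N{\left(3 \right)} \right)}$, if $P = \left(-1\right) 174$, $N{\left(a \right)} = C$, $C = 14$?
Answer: $- \frac{2206719}{160} \approx -13792.0$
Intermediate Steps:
$N{\left(a \right)} = 14$
$P = -174$
$o{\left(h \right)} = \frac{1}{-174 + h}$ ($o{\left(h \right)} = \frac{1}{h - 174} = \frac{1}{-174 + h}$)
$-13792 - o{\left(N{\left(3 \right)} \right)} = -13792 - \frac{1}{-174 + 14} = -13792 - \frac{1}{-160} = -13792 - - \frac{1}{160} = -13792 + \frac{1}{160} = - \frac{2206719}{160}$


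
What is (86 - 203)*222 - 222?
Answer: -26196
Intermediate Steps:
(86 - 203)*222 - 222 = -117*222 - 222 = -25974 - 222 = -26196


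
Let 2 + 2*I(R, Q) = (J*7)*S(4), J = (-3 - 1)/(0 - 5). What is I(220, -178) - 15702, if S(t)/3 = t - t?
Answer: -15703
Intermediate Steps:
J = ⅘ (J = -4/(-5) = -4*(-⅕) = ⅘ ≈ 0.80000)
S(t) = 0 (S(t) = 3*(t - t) = 3*0 = 0)
I(R, Q) = -1 (I(R, Q) = -1 + (((⅘)*7)*0)/2 = -1 + ((28/5)*0)/2 = -1 + (½)*0 = -1 + 0 = -1)
I(220, -178) - 15702 = -1 - 15702 = -15703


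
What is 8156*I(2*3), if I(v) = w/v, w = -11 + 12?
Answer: 4078/3 ≈ 1359.3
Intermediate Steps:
w = 1
I(v) = 1/v
8156*I(2*3) = 8156/((2*3)) = 8156/6 = 8156*(⅙) = 4078/3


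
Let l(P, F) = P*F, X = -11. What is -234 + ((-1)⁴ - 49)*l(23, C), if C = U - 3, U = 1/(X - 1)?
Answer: 3170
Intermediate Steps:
U = -1/12 (U = 1/(-11 - 1) = 1/(-12) = -1/12 ≈ -0.083333)
C = -37/12 (C = -1/12 - 3 = -37/12 ≈ -3.0833)
l(P, F) = F*P
-234 + ((-1)⁴ - 49)*l(23, C) = -234 + ((-1)⁴ - 49)*(-37/12*23) = -234 + (1 - 49)*(-851/12) = -234 - 48*(-851/12) = -234 + 3404 = 3170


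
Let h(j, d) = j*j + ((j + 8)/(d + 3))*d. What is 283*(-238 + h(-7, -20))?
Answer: -903619/17 ≈ -53154.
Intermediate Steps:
h(j, d) = j² + d*(8 + j)/(3 + d) (h(j, d) = j² + ((8 + j)/(3 + d))*d = j² + d*(8 + j)/(3 + d))
283*(-238 + h(-7, -20)) = 283*(-238 + (3*(-7)² + 8*(-20) - 20*(-7) - 20*(-7)²)/(3 - 20)) = 283*(-238 + (3*49 - 160 + 140 - 20*49)/(-17)) = 283*(-238 - (147 - 160 + 140 - 980)/17) = 283*(-238 - 1/17*(-853)) = 283*(-238 + 853/17) = 283*(-3193/17) = -903619/17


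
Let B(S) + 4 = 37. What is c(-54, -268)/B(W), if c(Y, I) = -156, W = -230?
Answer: -52/11 ≈ -4.7273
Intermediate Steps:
B(S) = 33 (B(S) = -4 + 37 = 33)
c(-54, -268)/B(W) = -156/33 = -156*1/33 = -52/11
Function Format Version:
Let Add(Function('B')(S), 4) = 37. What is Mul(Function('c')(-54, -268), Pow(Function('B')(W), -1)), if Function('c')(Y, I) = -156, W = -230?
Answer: Rational(-52, 11) ≈ -4.7273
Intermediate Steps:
Function('B')(S) = 33 (Function('B')(S) = Add(-4, 37) = 33)
Mul(Function('c')(-54, -268), Pow(Function('B')(W), -1)) = Mul(-156, Pow(33, -1)) = Mul(-156, Rational(1, 33)) = Rational(-52, 11)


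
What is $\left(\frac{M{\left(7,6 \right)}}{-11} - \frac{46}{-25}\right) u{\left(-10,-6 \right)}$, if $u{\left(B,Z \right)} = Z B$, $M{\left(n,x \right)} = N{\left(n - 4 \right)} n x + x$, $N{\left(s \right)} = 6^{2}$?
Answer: $- \frac{40848}{5} \approx -8169.6$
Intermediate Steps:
$N{\left(s \right)} = 36$
$M{\left(n,x \right)} = x + 36 n x$ ($M{\left(n,x \right)} = 36 n x + x = x + 36 n x$)
$u{\left(B,Z \right)} = B Z$
$\left(\frac{M{\left(7,6 \right)}}{-11} - \frac{46}{-25}\right) u{\left(-10,-6 \right)} = \left(\frac{6 \left(1 + 36 \cdot 7\right)}{-11} - \frac{46}{-25}\right) \left(\left(-10\right) \left(-6\right)\right) = \left(6 \left(1 + 252\right) \left(- \frac{1}{11}\right) - - \frac{46}{25}\right) 60 = \left(6 \cdot 253 \left(- \frac{1}{11}\right) + \frac{46}{25}\right) 60 = \left(1518 \left(- \frac{1}{11}\right) + \frac{46}{25}\right) 60 = \left(-138 + \frac{46}{25}\right) 60 = \left(- \frac{3404}{25}\right) 60 = - \frac{40848}{5}$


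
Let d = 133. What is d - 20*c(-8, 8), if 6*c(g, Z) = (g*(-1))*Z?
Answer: -241/3 ≈ -80.333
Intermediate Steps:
c(g, Z) = -Z*g/6 (c(g, Z) = ((g*(-1))*Z)/6 = ((-g)*Z)/6 = (-Z*g)/6 = -Z*g/6)
d - 20*c(-8, 8) = 133 - (-10)*8*(-8)/3 = 133 - 20*32/3 = 133 - 640/3 = -241/3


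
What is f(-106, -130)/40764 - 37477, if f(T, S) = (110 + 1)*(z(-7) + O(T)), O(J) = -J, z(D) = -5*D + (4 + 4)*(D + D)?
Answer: -509236403/13588 ≈ -37477.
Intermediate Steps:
z(D) = 11*D (z(D) = -5*D + 8*(2*D) = -5*D + 16*D = 11*D)
f(T, S) = -8547 - 111*T (f(T, S) = (110 + 1)*(11*(-7) - T) = 111*(-77 - T) = -8547 - 111*T)
f(-106, -130)/40764 - 37477 = (-8547 - 111*(-106))/40764 - 37477 = (-8547 + 11766)*(1/40764) - 37477 = 3219*(1/40764) - 37477 = 1073/13588 - 37477 = -509236403/13588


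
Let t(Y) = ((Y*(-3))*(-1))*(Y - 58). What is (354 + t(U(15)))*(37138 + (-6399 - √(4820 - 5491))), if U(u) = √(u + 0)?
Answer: 3*(118 + √15*(-58 + √15))*(30739 - I*√671) ≈ -8.4501e+6 + 7120.9*I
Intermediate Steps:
U(u) = √u
t(Y) = 3*Y*(-58 + Y) (t(Y) = (-3*Y*(-1))*(-58 + Y) = (3*Y)*(-58 + Y) = 3*Y*(-58 + Y))
(354 + t(U(15)))*(37138 + (-6399 - √(4820 - 5491))) = (354 + 3*√15*(-58 + √15))*(37138 + (-6399 - √(4820 - 5491))) = (354 + 3*√15*(-58 + √15))*(37138 + (-6399 - √(-671))) = (354 + 3*√15*(-58 + √15))*(37138 + (-6399 - I*√671)) = (354 + 3*√15*(-58 + √15))*(30739 - I*√671)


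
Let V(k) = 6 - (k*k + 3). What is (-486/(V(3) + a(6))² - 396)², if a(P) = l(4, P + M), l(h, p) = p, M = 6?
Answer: 670761/4 ≈ 1.6769e+5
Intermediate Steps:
V(k) = 3 - k² (V(k) = 6 - (k² + 3) = 6 - (3 + k²) = 6 + (-3 - k²) = 3 - k²)
a(P) = 6 + P (a(P) = P + 6 = 6 + P)
(-486/(V(3) + a(6))² - 396)² = (-486/((3 - 1*3²) + (6 + 6))² - 396)² = (-486/((3 - 1*9) + 12)² - 396)² = (-486/((3 - 9) + 12)² - 396)² = (-486/(-6 + 12)² - 396)² = (-486/(6²) - 396)² = (-486/36 - 396)² = (-486*1/36 - 396)² = (-27/2 - 396)² = (-819/2)² = 670761/4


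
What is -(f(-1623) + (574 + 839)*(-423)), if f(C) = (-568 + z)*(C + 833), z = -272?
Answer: -65901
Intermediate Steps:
f(C) = -699720 - 840*C (f(C) = (-568 - 272)*(C + 833) = -840*(833 + C) = -699720 - 840*C)
-(f(-1623) + (574 + 839)*(-423)) = -((-699720 - 840*(-1623)) + (574 + 839)*(-423)) = -((-699720 + 1363320) + 1413*(-423)) = -(663600 - 597699) = -1*65901 = -65901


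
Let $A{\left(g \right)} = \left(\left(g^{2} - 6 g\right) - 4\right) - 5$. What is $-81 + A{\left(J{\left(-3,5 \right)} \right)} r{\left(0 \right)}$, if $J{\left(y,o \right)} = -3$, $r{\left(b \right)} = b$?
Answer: $-81$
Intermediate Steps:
$A{\left(g \right)} = -9 + g^{2} - 6 g$ ($A{\left(g \right)} = \left(-4 + g^{2} - 6 g\right) - 5 = -9 + g^{2} - 6 g$)
$-81 + A{\left(J{\left(-3,5 \right)} \right)} r{\left(0 \right)} = -81 + \left(-9 + \left(-3\right)^{2} - -18\right) 0 = -81 + \left(-9 + 9 + 18\right) 0 = -81 + 18 \cdot 0 = -81 + 0 = -81$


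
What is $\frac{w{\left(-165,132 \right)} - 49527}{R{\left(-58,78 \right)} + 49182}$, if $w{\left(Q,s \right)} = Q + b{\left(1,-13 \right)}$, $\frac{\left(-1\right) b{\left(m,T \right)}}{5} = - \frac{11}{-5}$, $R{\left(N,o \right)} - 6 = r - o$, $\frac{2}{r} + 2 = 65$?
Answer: $- \frac{3131289}{3093932} \approx -1.0121$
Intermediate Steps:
$r = \frac{2}{63}$ ($r = \frac{2}{-2 + 65} = \frac{2}{63} \approx 0.031746$)
$R{\left(N,o \right)} = \frac{380}{63} - o$ ($R{\left(N,o \right)} = 6 - \left(- \frac{2}{63} + o\right) = \frac{380}{63} - o$)
$b{\left(m,T \right)} = -11$ ($b{\left(m,T \right)} = - 5 \left(- \frac{11}{-5}\right) = - 5 \left(\left(-11\right) \left(- \frac{1}{5}\right)\right) = \left(-5\right) \frac{11}{5} = -11$)
$w{\left(Q,s \right)} = -11 + Q$ ($w{\left(Q,s \right)} = Q - 11 = -11 + Q$)
$\frac{w{\left(-165,132 \right)} - 49527}{R{\left(-58,78 \right)} + 49182} = \frac{\left(-11 - 165\right) - 49527}{\left(\frac{380}{63} - 78\right) + 49182} = \frac{-176 - 49527}{\left(\frac{380}{63} - 78\right) + 49182} = - \frac{49703}{- \frac{4534}{63} + 49182} = - \frac{49703}{\frac{3093932}{63}} = \left(-49703\right) \frac{63}{3093932} = - \frac{3131289}{3093932}$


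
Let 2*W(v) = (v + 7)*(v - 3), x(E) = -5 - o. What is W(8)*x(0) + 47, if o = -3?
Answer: -28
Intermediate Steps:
x(E) = -2 (x(E) = -5 - 1*(-3) = -5 + 3 = -2)
W(v) = (-3 + v)*(7 + v)/2 (W(v) = ((v + 7)*(v - 3))/2 = ((7 + v)*(-3 + v))/2 = ((-3 + v)*(7 + v))/2 = (-3 + v)*(7 + v)/2)
W(8)*x(0) + 47 = (-21/2 + (½)*8² + 2*8)*(-2) + 47 = (-21/2 + (½)*64 + 16)*(-2) + 47 = (-21/2 + 32 + 16)*(-2) + 47 = (75/2)*(-2) + 47 = -75 + 47 = -28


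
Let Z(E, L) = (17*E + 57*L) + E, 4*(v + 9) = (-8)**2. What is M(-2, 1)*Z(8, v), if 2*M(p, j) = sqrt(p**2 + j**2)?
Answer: 543*sqrt(5)/2 ≈ 607.09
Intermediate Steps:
v = 7 (v = -9 + (1/4)*(-8)**2 = -9 + (1/4)*64 = -9 + 16 = 7)
M(p, j) = sqrt(j**2 + p**2)/2 (M(p, j) = sqrt(p**2 + j**2)/2 = sqrt(j**2 + p**2)/2)
Z(E, L) = 18*E + 57*L
M(-2, 1)*Z(8, v) = (sqrt(1**2 + (-2)**2)/2)*(18*8 + 57*7) = (sqrt(1 + 4)/2)*(144 + 399) = (sqrt(5)/2)*543 = 543*sqrt(5)/2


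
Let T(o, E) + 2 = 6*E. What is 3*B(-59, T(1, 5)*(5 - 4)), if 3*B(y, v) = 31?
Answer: 31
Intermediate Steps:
T(o, E) = -2 + 6*E
B(y, v) = 31/3 (B(y, v) = (⅓)*31 = 31/3)
3*B(-59, T(1, 5)*(5 - 4)) = 3*(31/3) = 31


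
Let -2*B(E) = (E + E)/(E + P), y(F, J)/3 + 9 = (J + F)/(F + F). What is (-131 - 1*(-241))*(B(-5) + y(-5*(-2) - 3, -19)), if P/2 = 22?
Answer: -884180/273 ≈ -3238.8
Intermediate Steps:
P = 44 (P = 2*22 = 44)
y(F, J) = -27 + 3*(F + J)/(2*F) (y(F, J) = -27 + 3*((J + F)/(F + F)) = -27 + 3*((F + J)/((2*F))) = -27 + 3*((F + J)*(1/(2*F))) = -27 + 3*((F + J)/(2*F)) = -27 + 3*(F + J)/(2*F))
B(E) = -E/(44 + E) (B(E) = -(E + E)/(2*(E + 44)) = -2*E/(2*(44 + E)) = -E/(44 + E))
(-131 - 1*(-241))*(B(-5) + y(-5*(-2) - 3, -19)) = (-131 - 1*(-241))*(-1*(-5)/(44 - 5) + 3*(-19 - 17*(-5*(-2) - 3))/(2*(-5*(-2) - 3))) = (-131 + 241)*(-1*(-5)/39 + 3*(-19 - 17*(10 - 3))/(2*(10 - 3))) = 110*(-1*(-5)*1/39 + (3/2)*(-19 - 17*7)/7) = 110*(5/39 + (3/2)*(1/7)*(-19 - 119)) = 110*(5/39 + (3/2)*(1/7)*(-138)) = 110*(5/39 - 207/7) = 110*(-8038/273) = -884180/273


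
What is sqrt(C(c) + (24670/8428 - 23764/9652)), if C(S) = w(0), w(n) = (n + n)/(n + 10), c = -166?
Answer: sqrt(981348679158)/1452626 ≈ 0.68196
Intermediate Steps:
w(n) = 2*n/(10 + n) (w(n) = (2*n)/(10 + n) = 2*n/(10 + n))
C(S) = 0 (C(S) = 2*0/(10 + 0) = 2*0/10 = 2*0*(1/10) = 0)
sqrt(C(c) + (24670/8428 - 23764/9652)) = sqrt(0 + (24670/8428 - 23764/9652)) = sqrt(0 + (24670*(1/8428) - 23764*1/9652)) = sqrt(0 + (12335/4214 - 5941/2413)) = sqrt(0 + 4728981/10168382) = sqrt(4728981/10168382) = sqrt(981348679158)/1452626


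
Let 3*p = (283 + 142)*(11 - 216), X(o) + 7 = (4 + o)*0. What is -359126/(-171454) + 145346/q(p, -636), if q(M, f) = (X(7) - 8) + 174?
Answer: 12488627059/13630593 ≈ 916.22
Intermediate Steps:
X(o) = -7 (X(o) = -7 + (4 + o)*0 = -7 + 0 = -7)
p = -87125/3 (p = ((283 + 142)*(11 - 216))/3 = (425*(-205))/3 = (⅓)*(-87125) = -87125/3 ≈ -29042.)
q(M, f) = 159 (q(M, f) = (-7 - 8) + 174 = -15 + 174 = 159)
-359126/(-171454) + 145346/q(p, -636) = -359126/(-171454) + 145346/159 = -359126*(-1/171454) + 145346*(1/159) = 179563/85727 + 145346/159 = 12488627059/13630593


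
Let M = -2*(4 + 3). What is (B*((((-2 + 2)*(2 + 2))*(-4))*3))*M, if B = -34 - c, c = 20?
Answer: 0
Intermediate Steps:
B = -54 (B = -34 - 1*20 = -34 - 20 = -54)
M = -14 (M = -2*7 = -14)
(B*((((-2 + 2)*(2 + 2))*(-4))*3))*M = -54*((-2 + 2)*(2 + 2))*(-4)*3*(-14) = -54*(0*4)*(-4)*3*(-14) = -54*0*(-4)*3*(-14) = -0*3*(-14) = -54*0*(-14) = 0*(-14) = 0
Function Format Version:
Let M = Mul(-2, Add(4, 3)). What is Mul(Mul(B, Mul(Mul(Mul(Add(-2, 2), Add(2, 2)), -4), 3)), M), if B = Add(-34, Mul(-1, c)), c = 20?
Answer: 0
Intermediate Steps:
B = -54 (B = Add(-34, Mul(-1, 20)) = Add(-34, -20) = -54)
M = -14 (M = Mul(-2, 7) = -14)
Mul(Mul(B, Mul(Mul(Mul(Add(-2, 2), Add(2, 2)), -4), 3)), M) = Mul(Mul(-54, Mul(Mul(Mul(Add(-2, 2), Add(2, 2)), -4), 3)), -14) = Mul(Mul(-54, Mul(Mul(Mul(0, 4), -4), 3)), -14) = Mul(Mul(-54, Mul(Mul(0, -4), 3)), -14) = Mul(Mul(-54, Mul(0, 3)), -14) = Mul(Mul(-54, 0), -14) = Mul(0, -14) = 0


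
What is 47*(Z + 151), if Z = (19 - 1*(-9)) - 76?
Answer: 4841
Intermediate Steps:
Z = -48 (Z = (19 + 9) - 76 = 28 - 76 = -48)
47*(Z + 151) = 47*(-48 + 151) = 47*103 = 4841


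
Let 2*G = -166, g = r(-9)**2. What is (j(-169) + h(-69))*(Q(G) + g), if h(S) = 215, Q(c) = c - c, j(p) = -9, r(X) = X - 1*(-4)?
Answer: 5150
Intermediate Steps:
r(X) = 4 + X (r(X) = X + 4 = 4 + X)
g = 25 (g = (4 - 9)**2 = (-5)**2 = 25)
G = -83 (G = (1/2)*(-166) = -83)
Q(c) = 0
(j(-169) + h(-69))*(Q(G) + g) = (-9 + 215)*(0 + 25) = 206*25 = 5150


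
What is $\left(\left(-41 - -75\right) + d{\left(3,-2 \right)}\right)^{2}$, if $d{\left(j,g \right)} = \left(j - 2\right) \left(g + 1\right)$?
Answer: $1089$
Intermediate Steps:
$d{\left(j,g \right)} = \left(1 + g\right) \left(-2 + j\right)$ ($d{\left(j,g \right)} = \left(-2 + j\right) \left(1 + g\right) = \left(1 + g\right) \left(-2 + j\right)$)
$\left(\left(-41 - -75\right) + d{\left(3,-2 \right)}\right)^{2} = \left(\left(-41 - -75\right) - 1\right)^{2} = \left(\left(-41 + 75\right) + \left(-2 + 3 + 4 - 6\right)\right)^{2} = \left(34 - 1\right)^{2} = 33^{2} = 1089$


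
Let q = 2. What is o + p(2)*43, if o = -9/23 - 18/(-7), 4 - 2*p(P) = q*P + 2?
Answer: -6572/161 ≈ -40.820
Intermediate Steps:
p(P) = 1 - P (p(P) = 2 - (2*P + 2)/2 = 2 - (2 + 2*P)/2 = 2 + (-1 - P) = 1 - P)
o = 351/161 (o = -9*1/23 - 18*(-⅐) = -9/23 + 18/7 = 351/161 ≈ 2.1801)
o + p(2)*43 = 351/161 + (1 - 1*2)*43 = 351/161 + (1 - 2)*43 = 351/161 - 1*43 = 351/161 - 43 = -6572/161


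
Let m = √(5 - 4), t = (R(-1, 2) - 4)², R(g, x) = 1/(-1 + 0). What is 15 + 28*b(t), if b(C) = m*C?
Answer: 715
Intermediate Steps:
R(g, x) = -1 (R(g, x) = 1/(-1) = -1)
t = 25 (t = (-1 - 4)² = (-5)² = 25)
m = 1 (m = √1 = 1)
b(C) = C (b(C) = 1*C = C)
15 + 28*b(t) = 15 + 28*25 = 15 + 700 = 715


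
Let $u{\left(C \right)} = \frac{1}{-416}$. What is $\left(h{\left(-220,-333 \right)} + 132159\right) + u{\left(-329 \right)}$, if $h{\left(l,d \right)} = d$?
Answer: $\frac{54839615}{416} \approx 1.3183 \cdot 10^{5}$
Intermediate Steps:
$u{\left(C \right)} = - \frac{1}{416}$
$\left(h{\left(-220,-333 \right)} + 132159\right) + u{\left(-329 \right)} = \left(-333 + 132159\right) - \frac{1}{416} = 131826 - \frac{1}{416} = \frac{54839615}{416}$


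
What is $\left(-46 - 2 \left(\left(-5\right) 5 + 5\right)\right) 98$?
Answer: $-588$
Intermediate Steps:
$\left(-46 - 2 \left(\left(-5\right) 5 + 5\right)\right) 98 = \left(-46 - 2 \left(-25 + 5\right)\right) 98 = \left(-46 - -40\right) 98 = \left(-46 + 40\right) 98 = \left(-6\right) 98 = -588$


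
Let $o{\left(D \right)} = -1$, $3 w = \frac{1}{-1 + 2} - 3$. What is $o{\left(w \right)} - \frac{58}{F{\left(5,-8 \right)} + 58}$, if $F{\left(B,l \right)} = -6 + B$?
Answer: $- \frac{115}{57} \approx -2.0175$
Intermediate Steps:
$w = - \frac{2}{3}$ ($w = \frac{\frac{1}{-1 + 2} - 3}{3} = \frac{1^{-1} - 3}{3} = \frac{1 - 3}{3} = \frac{1}{3} \left(-2\right) = - \frac{2}{3} \approx -0.66667$)
$o{\left(w \right)} - \frac{58}{F{\left(5,-8 \right)} + 58} = -1 - \frac{58}{\left(-6 + 5\right) + 58} = -1 - \frac{58}{-1 + 58} = -1 - \frac{58}{57} = - \frac{115}{57}$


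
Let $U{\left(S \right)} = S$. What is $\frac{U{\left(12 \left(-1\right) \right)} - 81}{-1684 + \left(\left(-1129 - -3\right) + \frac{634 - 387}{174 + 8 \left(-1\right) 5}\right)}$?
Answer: $\frac{4154}{125431} \approx 0.033118$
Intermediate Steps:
$\frac{U{\left(12 \left(-1\right) \right)} - 81}{-1684 + \left(\left(-1129 - -3\right) + \frac{634 - 387}{174 + 8 \left(-1\right) 5}\right)} = \frac{12 \left(-1\right) - 81}{-1684 + \left(\left(-1129 - -3\right) + \frac{634 - 387}{174 + 8 \left(-1\right) 5}\right)} = \frac{-12 - 81}{-1684 + \left(\left(-1129 + 3\right) + \frac{247}{174 - 40}\right)} = - \frac{93}{-1684 - \left(1126 - \frac{247}{174 - 40}\right)} = - \frac{93}{-1684 - \left(1126 - \frac{247}{134}\right)} = - \frac{93}{-1684 + \left(-1126 + 247 \cdot \frac{1}{134}\right)} = - \frac{93}{-1684 + \left(-1126 + \frac{247}{134}\right)} = - \frac{93}{-1684 - \frac{150637}{134}} = - \frac{93}{- \frac{376293}{134}} = \left(-93\right) \left(- \frac{134}{376293}\right) = \frac{4154}{125431}$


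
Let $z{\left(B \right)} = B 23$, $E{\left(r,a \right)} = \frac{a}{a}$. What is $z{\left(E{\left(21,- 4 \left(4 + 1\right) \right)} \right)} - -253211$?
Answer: $253234$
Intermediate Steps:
$E{\left(r,a \right)} = 1$
$z{\left(B \right)} = 23 B$
$z{\left(E{\left(21,- 4 \left(4 + 1\right) \right)} \right)} - -253211 = 23 \cdot 1 - -253211 = 23 + 253211 = 253234$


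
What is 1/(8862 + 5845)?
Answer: 1/14707 ≈ 6.7995e-5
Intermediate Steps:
1/(8862 + 5845) = 1/14707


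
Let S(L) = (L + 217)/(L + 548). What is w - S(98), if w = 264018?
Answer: 170555313/646 ≈ 2.6402e+5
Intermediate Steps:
S(L) = (217 + L)/(548 + L)
w - S(98) = 264018 - (217 + 98)/(548 + 98) = 264018 - 315/646 = 170555313/646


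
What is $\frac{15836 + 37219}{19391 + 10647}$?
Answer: $\frac{53055}{30038} \approx 1.7663$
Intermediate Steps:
$\frac{15836 + 37219}{19391 + 10647} = \frac{53055}{30038}$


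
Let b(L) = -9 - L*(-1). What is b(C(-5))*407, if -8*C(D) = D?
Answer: -27269/8 ≈ -3408.6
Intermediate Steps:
C(D) = -D/8
b(L) = -9 + L (b(L) = -9 - (-1)*L = -9 + L)
b(C(-5))*407 = (-9 - ⅛*(-5))*407 = (-9 + 5/8)*407 = -67/8*407 = -27269/8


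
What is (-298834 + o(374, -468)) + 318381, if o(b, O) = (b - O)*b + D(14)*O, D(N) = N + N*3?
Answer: 308247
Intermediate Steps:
D(N) = 4*N (D(N) = N + 3*N = 4*N)
o(b, O) = 56*O + b*(b - O) (o(b, O) = (b - O)*b + (4*14)*O = b*(b - O) + 56*O = 56*O + b*(b - O))
(-298834 + o(374, -468)) + 318381 = (-298834 + (374**2 + 56*(-468) - 1*(-468)*374)) + 318381 = (-298834 + (139876 - 26208 + 175032)) + 318381 = (-298834 + 288700) + 318381 = -10134 + 318381 = 308247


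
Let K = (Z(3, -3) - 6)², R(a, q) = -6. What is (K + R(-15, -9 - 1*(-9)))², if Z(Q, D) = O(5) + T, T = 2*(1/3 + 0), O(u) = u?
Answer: 2809/81 ≈ 34.679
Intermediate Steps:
T = ⅔ (T = 2*(⅓ + 0) = 2*(⅓) = ⅔ ≈ 0.66667)
Z(Q, D) = 17/3 (Z(Q, D) = 5 + ⅔ = 17/3)
K = ⅑ (K = (17/3 - 6)² = (-⅓)² = ⅑ ≈ 0.11111)
(K + R(-15, -9 - 1*(-9)))² = (⅑ - 6)² = (-53/9)² = 2809/81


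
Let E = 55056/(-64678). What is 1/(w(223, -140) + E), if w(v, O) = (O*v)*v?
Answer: -32339/225146085868 ≈ -1.4364e-7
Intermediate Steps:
E = -27528/32339 (E = 55056*(-1/64678) = -27528/32339 ≈ -0.85123)
w(v, O) = O*v²
1/(w(223, -140) + E) = 1/(-140*223² - 27528/32339) = 1/(-140*49729 - 27528/32339) = 1/(-6962060 - 27528/32339) = 1/(-225146085868/32339) = -32339/225146085868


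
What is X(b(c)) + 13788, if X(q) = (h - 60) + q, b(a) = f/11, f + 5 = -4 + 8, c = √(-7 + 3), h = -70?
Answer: 150237/11 ≈ 13658.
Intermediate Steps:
c = 2*I (c = √(-4) = 2*I ≈ 2.0*I)
f = -1 (f = -5 + (-4 + 8) = -5 + 4 = -1)
b(a) = -1/11
X(q) = -130 + q (X(q) = (-70 - 60) + q = -130 + q)
X(b(c)) + 13788 = (-130 - 1/11) + 13788 = -1431/11 + 13788 = 150237/11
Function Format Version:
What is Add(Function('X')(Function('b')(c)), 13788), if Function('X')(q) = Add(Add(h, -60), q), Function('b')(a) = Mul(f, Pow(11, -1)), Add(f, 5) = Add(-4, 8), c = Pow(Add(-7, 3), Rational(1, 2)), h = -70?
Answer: Rational(150237, 11) ≈ 13658.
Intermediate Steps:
c = Mul(2, I) (c = Pow(-4, Rational(1, 2)) = Mul(2, I) ≈ Mul(2.0000, I))
f = -1 (f = Add(-5, Add(-4, 8)) = Add(-5, 4) = -1)
Function('b')(a) = Rational(-1, 11) (Function('b')(a) = Mul(-1, Pow(11, -1)) = Mul(-1, Rational(1, 11)) = Rational(-1, 11))
Function('X')(q) = Add(-130, q) (Function('X')(q) = Add(Add(-70, -60), q) = Add(-130, q))
Add(Function('X')(Function('b')(c)), 13788) = Add(Add(-130, Rational(-1, 11)), 13788) = Add(Rational(-1431, 11), 13788) = Rational(150237, 11)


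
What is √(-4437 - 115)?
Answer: 2*I*√1138 ≈ 67.469*I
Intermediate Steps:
√(-4437 - 115) = √(-4552) = 2*I*√1138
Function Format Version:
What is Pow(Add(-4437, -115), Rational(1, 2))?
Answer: Mul(2, I, Pow(1138, Rational(1, 2))) ≈ Mul(67.469, I)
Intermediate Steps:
Pow(Add(-4437, -115), Rational(1, 2)) = Pow(-4552, Rational(1, 2)) = Mul(2, I, Pow(1138, Rational(1, 2)))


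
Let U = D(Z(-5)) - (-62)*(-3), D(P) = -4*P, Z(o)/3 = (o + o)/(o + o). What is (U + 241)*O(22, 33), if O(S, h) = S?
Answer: 946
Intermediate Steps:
Z(o) = 3 (Z(o) = 3*((o + o)/(o + o)) = 3*((2*o)/((2*o))) = 3*((2*o)*(1/(2*o))) = 3*1 = 3)
U = -198 (U = -4*3 - (-62)*(-3) = -12 - 1*186 = -12 - 186 = -198)
(U + 241)*O(22, 33) = (-198 + 241)*22 = 43*22 = 946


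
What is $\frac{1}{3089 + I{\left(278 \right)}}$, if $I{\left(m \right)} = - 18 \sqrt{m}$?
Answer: $\frac{3089}{9451849} + \frac{18 \sqrt{278}}{9451849} \approx 0.00035857$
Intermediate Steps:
$\frac{1}{3089 + I{\left(278 \right)}} = \frac{1}{3089 - 18 \sqrt{278}}$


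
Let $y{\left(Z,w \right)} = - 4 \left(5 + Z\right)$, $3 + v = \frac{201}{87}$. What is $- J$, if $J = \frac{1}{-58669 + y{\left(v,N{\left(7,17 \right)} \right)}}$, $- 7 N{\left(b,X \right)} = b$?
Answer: $\frac{29}{1701901} \approx 1.704 \cdot 10^{-5}$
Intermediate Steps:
$N{\left(b,X \right)} = - \frac{b}{7}$
$v = - \frac{20}{29}$ ($v = -3 + \frac{201}{87} = -3 + 201 \cdot \frac{1}{87} = -3 + \frac{67}{29} = - \frac{20}{29} \approx -0.68966$)
$y{\left(Z,w \right)} = -20 - 4 Z$
$J = - \frac{29}{1701901}$ ($J = \frac{1}{-58669 - \frac{500}{29}} = \frac{1}{- \frac{1701901}{29}} = - \frac{29}{1701901} \approx -1.704 \cdot 10^{-5}$)
$- J = \left(-1\right) \left(- \frac{29}{1701901}\right) = \frac{29}{1701901}$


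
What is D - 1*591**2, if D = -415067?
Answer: -764348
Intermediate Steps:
D - 1*591**2 = -415067 - 1*591**2 = -415067 - 1*349281 = -415067 - 349281 = -764348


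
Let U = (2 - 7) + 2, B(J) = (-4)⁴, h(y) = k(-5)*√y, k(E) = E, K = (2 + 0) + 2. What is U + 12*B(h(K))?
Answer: 3069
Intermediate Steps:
K = 4 (K = 2 + 2 = 4)
h(y) = -5*√y
B(J) = 256
U = -3 (U = -5 + 2 = -3)
U + 12*B(h(K)) = -3 + 12*256 = -3 + 3072 = 3069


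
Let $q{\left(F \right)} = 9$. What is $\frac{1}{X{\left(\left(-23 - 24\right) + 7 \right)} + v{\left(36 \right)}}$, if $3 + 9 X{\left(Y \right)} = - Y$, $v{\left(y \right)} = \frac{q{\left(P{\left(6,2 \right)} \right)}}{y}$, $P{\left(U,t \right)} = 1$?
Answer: $\frac{36}{157} \approx 0.2293$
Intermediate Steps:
$v{\left(y \right)} = \frac{9}{y}$
$X{\left(Y \right)} = - \frac{1}{3} - \frac{Y}{9}$ ($X{\left(Y \right)} = - \frac{1}{3} + \frac{\left(-1\right) Y}{9} = - \frac{1}{3} - \frac{Y}{9}$)
$\frac{1}{X{\left(\left(-23 - 24\right) + 7 \right)} + v{\left(36 \right)}} = \frac{1}{\left(- \frac{1}{3} - \frac{\left(-23 - 24\right) + 7}{9}\right) + \frac{9}{36}} = \frac{1}{\left(- \frac{1}{3} - \frac{-47 + 7}{9}\right) + 9 \cdot \frac{1}{36}} = \frac{1}{\left(- \frac{1}{3} - - \frac{40}{9}\right) + \frac{1}{4}} = \frac{1}{\left(- \frac{1}{3} + \frac{40}{9}\right) + \frac{1}{4}} = \frac{1}{\frac{37}{9} + \frac{1}{4}} = \frac{1}{\frac{157}{36}} = \frac{36}{157}$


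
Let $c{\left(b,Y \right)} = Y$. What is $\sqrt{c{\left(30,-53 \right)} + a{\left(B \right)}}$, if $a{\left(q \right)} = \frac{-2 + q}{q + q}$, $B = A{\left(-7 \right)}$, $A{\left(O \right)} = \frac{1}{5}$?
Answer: $\frac{i \sqrt{230}}{2} \approx 7.5829 i$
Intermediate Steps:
$A{\left(O \right)} = \frac{1}{5}$
$B = \frac{1}{5} \approx 0.2$
$a{\left(q \right)} = \frac{-2 + q}{2 q}$
$\sqrt{c{\left(30,-53 \right)} + a{\left(B \right)}} = \sqrt{-53 + \frac{\frac{1}{\frac{1}{5}} \left(-2 + \frac{1}{5}\right)}{2}} = \sqrt{-53 + \frac{1}{2} \cdot 5 \left(- \frac{9}{5}\right)} = \sqrt{-53 - \frac{9}{2}} = \sqrt{- \frac{115}{2}} = \frac{i \sqrt{230}}{2}$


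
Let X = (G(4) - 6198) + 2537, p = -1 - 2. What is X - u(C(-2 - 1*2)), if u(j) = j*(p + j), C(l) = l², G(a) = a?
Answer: -3865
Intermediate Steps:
p = -3
u(j) = j*(-3 + j)
X = -3657 (X = (4 - 6198) + 2537 = -6194 + 2537 = -3657)
X - u(C(-2 - 1*2)) = -3657 - (-2 - 1*2)²*(-3 + (-2 - 1*2)²) = -3657 - (-2 - 2)²*(-3 + (-2 - 2)²) = -3657 - (-4)²*(-3 + (-4)²) = -3657 - 16*(-3 + 16) = -3657 - 16*13 = -3657 - 1*208 = -3657 - 208 = -3865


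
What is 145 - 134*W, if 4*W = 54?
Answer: -1664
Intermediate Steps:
W = 27/2 (W = (¼)*54 = 27/2 ≈ 13.500)
145 - 134*W = 145 - 134*27/2 = 145 - 1809 = -1664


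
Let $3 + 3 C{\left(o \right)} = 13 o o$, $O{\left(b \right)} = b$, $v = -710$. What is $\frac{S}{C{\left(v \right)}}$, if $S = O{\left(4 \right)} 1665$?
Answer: $\frac{19980}{6553297} \approx 0.0030488$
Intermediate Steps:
$C{\left(o \right)} = -1 + \frac{13 o^{2}}{3}$ ($C{\left(o \right)} = -1 + \frac{13 o o}{3} = -1 + \frac{13 o^{2}}{3}$)
$S = 6660$ ($S = 4 \cdot 1665 = 6660$)
$\frac{S}{C{\left(v \right)}} = \frac{6660}{-1 + \frac{13 \left(-710\right)^{2}}{3}} = \frac{6660}{-1 + \frac{13}{3} \cdot 504100} = \frac{6660}{-1 + \frac{6553300}{3}} = \frac{6660}{\frac{6553297}{3}} = 6660 \cdot \frac{3}{6553297} = \frac{19980}{6553297}$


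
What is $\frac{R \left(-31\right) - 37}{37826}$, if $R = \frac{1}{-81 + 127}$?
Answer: $- \frac{1733}{1739996} \approx -0.00099598$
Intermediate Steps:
$R = \frac{1}{46} \approx 0.021739$
$\frac{R \left(-31\right) - 37}{37826} = \frac{\frac{1}{46} \left(-31\right) - 37}{37826} = \left(- \frac{31}{46} - 37\right) \frac{1}{37826} = \left(- \frac{1733}{46}\right) \frac{1}{37826} = - \frac{1733}{1739996}$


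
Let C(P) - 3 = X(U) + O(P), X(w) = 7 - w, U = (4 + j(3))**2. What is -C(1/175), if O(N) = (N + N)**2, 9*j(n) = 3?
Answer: 2419339/275625 ≈ 8.7776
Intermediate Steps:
j(n) = 1/3 (j(n) = (1/9)*3 = 1/3)
U = 169/9 (U = (4 + 1/3)**2 = (13/3)**2 = 169/9 ≈ 18.778)
O(N) = 4*N**2 (O(N) = (2*N)**2 = 4*N**2)
C(P) = -79/9 + 4*P**2 (C(P) = 3 + ((7 - 1*169/9) + 4*P**2) = 3 + ((7 - 169/9) + 4*P**2) = 3 + (-106/9 + 4*P**2) = -79/9 + 4*P**2)
-C(1/175) = -(-79/9 + 4*(1/175)**2) = -(-79/9 + 4*(1/30625)) = -(-79/9 + 4/30625) = -1*(-2419339/275625) = 2419339/275625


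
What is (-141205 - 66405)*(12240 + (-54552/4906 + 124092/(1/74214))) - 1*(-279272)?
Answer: -4690034283471007664/2453 ≈ -1.9120e+15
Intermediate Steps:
(-141205 - 66405)*(12240 + (-54552/4906 + 124092/(1/74214))) - 1*(-279272) = -207610*(12240 + (-54552*1/4906 + 124092/(1/74214))) + 279272 = -207610*(12240 + (-27276/2453 + 124092*74214)) + 279272 = -207610*(12240 + (-27276/2453 + 9209363688)) + 279272 = -207610*(12240 + 22590569099388/2453) + 279272 = -207610*22590599124108/2453 + 279272 = -4690034284156061880/2453 + 279272 = -4690034283471007664/2453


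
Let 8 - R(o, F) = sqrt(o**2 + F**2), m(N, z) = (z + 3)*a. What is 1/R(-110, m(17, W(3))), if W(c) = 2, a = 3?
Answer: -8/12261 - 5*sqrt(493)/12261 ≈ -0.0097070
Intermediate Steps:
m(N, z) = 9 + 3*z (m(N, z) = (z + 3)*3 = (3 + z)*3 = 9 + 3*z)
R(o, F) = 8 - sqrt(F**2 + o**2) (R(o, F) = 8 - sqrt(o**2 + F**2) = 8 - sqrt(F**2 + o**2))
1/R(-110, m(17, W(3))) = 1/(8 - sqrt((9 + 3*2)**2 + (-110)**2)) = 1/(8 - sqrt((9 + 6)**2 + 12100)) = 1/(8 - sqrt(15**2 + 12100)) = 1/(8 - sqrt(225 + 12100)) = 1/(8 - sqrt(12325)) = 1/(8 - 5*sqrt(493))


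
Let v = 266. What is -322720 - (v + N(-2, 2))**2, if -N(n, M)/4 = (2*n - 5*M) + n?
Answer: -431620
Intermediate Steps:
N(n, M) = -12*n + 20*M (N(n, M) = -4*((2*n - 5*M) + n) = -4*((-5*M + 2*n) + n) = -4*(-5*M + 3*n) = -12*n + 20*M)
-322720 - (v + N(-2, 2))**2 = -322720 - (266 + (-12*(-2) + 20*2))**2 = -322720 - (266 + (24 + 40))**2 = -322720 - (266 + 64)**2 = -322720 - 1*330**2 = -322720 - 1*108900 = -322720 - 108900 = -431620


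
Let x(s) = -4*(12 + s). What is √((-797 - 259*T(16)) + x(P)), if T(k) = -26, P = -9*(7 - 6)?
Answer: 5*√237 ≈ 76.974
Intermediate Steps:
P = -9 (P = -9*1 = -9)
x(s) = -48 - 4*s
√((-797 - 259*T(16)) + x(P)) = √((-797 - 259*(-26)) + (-48 - 4*(-9))) = √((-797 + 6734) + (-48 + 36)) = √(5937 - 12) = √5925 = 5*√237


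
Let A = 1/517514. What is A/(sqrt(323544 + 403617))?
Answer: sqrt(727161)/376315997754 ≈ 2.2660e-9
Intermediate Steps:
A = 1/517514 ≈ 1.9323e-6
A/(sqrt(323544 + 403617)) = 1/(517514*(sqrt(323544 + 403617))) = 1/(517514*(sqrt(727161))) = (sqrt(727161)/727161)/517514 = sqrt(727161)/376315997754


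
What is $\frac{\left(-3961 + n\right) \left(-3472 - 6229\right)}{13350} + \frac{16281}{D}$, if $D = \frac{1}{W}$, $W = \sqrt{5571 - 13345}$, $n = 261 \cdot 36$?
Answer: $- \frac{118483}{30} + 211653 i \sqrt{46} \approx -3949.4 + 1.4355 \cdot 10^{6} i$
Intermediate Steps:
$n = 9396$
$W = 13 i \sqrt{46}$ ($W = \sqrt{-7774} = 13 i \sqrt{46} \approx 88.17 i$)
$D = - \frac{i \sqrt{46}}{598}$ ($D = \frac{1}{13 i \sqrt{46}} = - \frac{i \sqrt{46}}{598} \approx - 0.011342 i$)
$\frac{\left(-3961 + n\right) \left(-3472 - 6229\right)}{13350} + \frac{16281}{D} = \frac{\left(-3961 + 9396\right) \left(-3472 - 6229\right)}{13350} + \frac{16281}{\left(- \frac{1}{598}\right) i \sqrt{46}} = 5435 \left(-9701\right) \frac{1}{13350} + 16281 \cdot 13 i \sqrt{46} = \left(-52724935\right) \frac{1}{13350} + 211653 i \sqrt{46} = - \frac{118483}{30} + 211653 i \sqrt{46}$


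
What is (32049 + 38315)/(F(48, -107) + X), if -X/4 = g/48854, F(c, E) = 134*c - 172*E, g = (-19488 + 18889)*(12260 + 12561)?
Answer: 859390714/318202265 ≈ 2.7008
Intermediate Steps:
g = -14867779 (g = -599*24821 = -14867779)
F(c, E) = -172*E + 134*c
X = 29735558/24427 (X = -(-59471116)/48854 = -4*(-14867779/48854) = 29735558/24427 ≈ 1217.3)
(32049 + 38315)/(F(48, -107) + X) = (32049 + 38315)/((-172*(-107) + 134*48) + 29735558/24427) = 70364/((18404 + 6432) + 29735558/24427) = 70364/(24836 + 29735558/24427) = 70364/(636404530/24427) = 70364*(24427/636404530) = 859390714/318202265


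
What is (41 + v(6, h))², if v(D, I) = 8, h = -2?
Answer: 2401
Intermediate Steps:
(41 + v(6, h))² = (41 + 8)² = 49² = 2401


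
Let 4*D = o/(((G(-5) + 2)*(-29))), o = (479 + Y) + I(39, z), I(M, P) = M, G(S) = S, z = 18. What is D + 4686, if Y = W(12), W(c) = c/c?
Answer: 543749/116 ≈ 4687.5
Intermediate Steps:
W(c) = 1
Y = 1
o = 519 (o = (479 + 1) + 39 = 480 + 39 = 519)
D = 173/116 (D = (519/(((-5 + 2)*(-29))))/4 = (519/((-3*(-29))))/4 = (519/87)/4 = (519*(1/87))/4 = (¼)*(173/29) = 173/116 ≈ 1.4914)
D + 4686 = 173/116 + 4686 = 543749/116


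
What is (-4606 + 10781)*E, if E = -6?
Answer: -37050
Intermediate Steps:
(-4606 + 10781)*E = (-4606 + 10781)*(-6) = 6175*(-6) = -37050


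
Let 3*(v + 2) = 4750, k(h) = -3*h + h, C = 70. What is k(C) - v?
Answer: -5164/3 ≈ -1721.3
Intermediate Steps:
k(h) = -2*h
v = 4744/3 (v = -2 + (1/3)*4750 = -2 + 4750/3 = 4744/3 ≈ 1581.3)
k(C) - v = -2*70 - 1*4744/3 = -140 - 4744/3 = -5164/3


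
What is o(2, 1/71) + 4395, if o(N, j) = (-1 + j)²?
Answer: 22160095/5041 ≈ 4396.0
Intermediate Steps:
o(2, 1/71) + 4395 = (-1 + 1/71)² + 4395 = (-70/71)² + 4395 = 4900/5041 + 4395 = 22160095/5041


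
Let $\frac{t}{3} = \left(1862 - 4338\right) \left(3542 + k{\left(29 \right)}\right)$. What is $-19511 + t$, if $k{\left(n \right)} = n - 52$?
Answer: $-26158643$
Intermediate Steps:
$k{\left(n \right)} = -52 + n$ ($k{\left(n \right)} = n - 52 = -52 + n$)
$t = -26139132$ ($t = 3 \left(1862 - 4338\right) \left(3542 + \left(-52 + 29\right)\right) = 3 \left(- 2476 \left(3542 - 23\right)\right) = 3 \left(\left(-2476\right) 3519\right) = 3 \left(-8713044\right) = -26139132$)
$-19511 + t = -19511 - 26139132 = -26158643$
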